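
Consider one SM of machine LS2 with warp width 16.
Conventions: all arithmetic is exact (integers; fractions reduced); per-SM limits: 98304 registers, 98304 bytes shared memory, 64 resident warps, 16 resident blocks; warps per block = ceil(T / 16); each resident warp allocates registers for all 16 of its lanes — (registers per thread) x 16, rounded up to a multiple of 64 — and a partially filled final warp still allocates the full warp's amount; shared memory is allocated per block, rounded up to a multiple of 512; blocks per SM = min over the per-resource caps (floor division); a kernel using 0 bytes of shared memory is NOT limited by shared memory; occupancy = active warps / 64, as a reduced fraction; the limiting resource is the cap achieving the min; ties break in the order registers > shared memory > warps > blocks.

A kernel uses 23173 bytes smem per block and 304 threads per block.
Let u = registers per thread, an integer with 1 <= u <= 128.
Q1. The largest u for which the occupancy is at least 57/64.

Answer: u = 104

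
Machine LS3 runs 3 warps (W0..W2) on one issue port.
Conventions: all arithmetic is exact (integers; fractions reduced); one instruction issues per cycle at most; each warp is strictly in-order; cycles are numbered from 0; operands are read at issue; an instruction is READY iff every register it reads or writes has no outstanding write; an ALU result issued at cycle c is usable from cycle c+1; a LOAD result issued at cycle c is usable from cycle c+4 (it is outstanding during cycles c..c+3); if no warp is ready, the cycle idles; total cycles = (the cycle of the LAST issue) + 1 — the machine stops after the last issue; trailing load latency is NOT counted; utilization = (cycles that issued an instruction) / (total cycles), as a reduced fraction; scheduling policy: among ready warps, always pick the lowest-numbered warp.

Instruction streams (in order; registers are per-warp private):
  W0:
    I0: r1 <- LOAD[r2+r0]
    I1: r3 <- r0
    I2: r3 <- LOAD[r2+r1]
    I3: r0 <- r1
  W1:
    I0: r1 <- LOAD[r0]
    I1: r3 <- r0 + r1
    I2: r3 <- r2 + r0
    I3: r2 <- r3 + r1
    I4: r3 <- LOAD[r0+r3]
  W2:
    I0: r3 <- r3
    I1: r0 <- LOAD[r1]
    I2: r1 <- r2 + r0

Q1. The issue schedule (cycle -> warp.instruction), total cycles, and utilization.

cycle 0: W0.I0
cycle 1: W0.I1
cycle 2: W1.I0
cycle 3: W2.I0
cycle 4: W0.I2
cycle 5: W0.I3
cycle 6: W1.I1
cycle 7: W1.I2
cycle 8: W1.I3
cycle 9: W1.I4
cycle 10: W2.I1
cycle 11: idle
cycle 12: idle
cycle 13: idle
cycle 14: W2.I2

Answer: 15 cycles, utilization 4/5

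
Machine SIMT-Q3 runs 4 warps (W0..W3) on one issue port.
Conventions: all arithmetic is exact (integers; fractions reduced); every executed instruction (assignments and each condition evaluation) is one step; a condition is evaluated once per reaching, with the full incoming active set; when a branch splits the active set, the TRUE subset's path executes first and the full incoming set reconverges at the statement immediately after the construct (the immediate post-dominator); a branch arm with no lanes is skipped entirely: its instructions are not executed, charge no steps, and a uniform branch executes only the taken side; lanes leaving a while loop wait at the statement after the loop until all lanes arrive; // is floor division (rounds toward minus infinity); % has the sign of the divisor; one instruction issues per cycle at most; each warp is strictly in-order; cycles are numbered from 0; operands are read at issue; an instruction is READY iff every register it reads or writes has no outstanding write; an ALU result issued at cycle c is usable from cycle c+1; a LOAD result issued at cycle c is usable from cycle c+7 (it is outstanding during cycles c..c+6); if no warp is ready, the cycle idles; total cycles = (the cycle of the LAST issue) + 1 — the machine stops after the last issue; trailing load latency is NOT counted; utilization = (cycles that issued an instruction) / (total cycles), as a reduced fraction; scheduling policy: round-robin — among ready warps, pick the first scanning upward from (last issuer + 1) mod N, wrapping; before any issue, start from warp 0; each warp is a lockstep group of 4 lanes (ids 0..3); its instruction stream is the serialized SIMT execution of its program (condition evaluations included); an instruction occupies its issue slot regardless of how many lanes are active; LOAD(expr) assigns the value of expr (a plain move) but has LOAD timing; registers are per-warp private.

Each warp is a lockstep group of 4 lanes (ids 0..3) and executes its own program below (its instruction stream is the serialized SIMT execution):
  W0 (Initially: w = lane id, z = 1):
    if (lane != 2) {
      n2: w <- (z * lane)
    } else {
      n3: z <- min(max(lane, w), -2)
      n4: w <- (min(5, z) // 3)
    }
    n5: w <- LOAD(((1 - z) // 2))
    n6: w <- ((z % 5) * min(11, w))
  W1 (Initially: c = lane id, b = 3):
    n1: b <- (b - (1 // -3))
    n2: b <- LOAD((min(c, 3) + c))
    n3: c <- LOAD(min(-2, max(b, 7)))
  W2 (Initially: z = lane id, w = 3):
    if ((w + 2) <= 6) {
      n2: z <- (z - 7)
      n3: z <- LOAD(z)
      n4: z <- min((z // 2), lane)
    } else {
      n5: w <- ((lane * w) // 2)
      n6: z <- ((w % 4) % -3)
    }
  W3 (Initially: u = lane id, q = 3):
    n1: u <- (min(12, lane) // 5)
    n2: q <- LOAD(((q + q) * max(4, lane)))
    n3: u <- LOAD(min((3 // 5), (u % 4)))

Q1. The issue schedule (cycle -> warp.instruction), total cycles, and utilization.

cycle 0: W0.I0
cycle 1: W1.I0
cycle 2: W2.I0
cycle 3: W3.I0
cycle 4: W0.I1
cycle 5: W1.I1
cycle 6: W2.I1
cycle 7: W3.I1
cycle 8: W0.I2
cycle 9: W2.I2
cycle 10: W3.I2
cycle 11: W0.I3
cycle 12: W1.I2
cycle 13: W0.I4
cycle 14: idle
cycle 15: idle
cycle 16: W2.I3
cycle 17: idle
cycle 18: idle
cycle 19: idle
cycle 20: W0.I5

Answer: 21 cycles, utilization 16/21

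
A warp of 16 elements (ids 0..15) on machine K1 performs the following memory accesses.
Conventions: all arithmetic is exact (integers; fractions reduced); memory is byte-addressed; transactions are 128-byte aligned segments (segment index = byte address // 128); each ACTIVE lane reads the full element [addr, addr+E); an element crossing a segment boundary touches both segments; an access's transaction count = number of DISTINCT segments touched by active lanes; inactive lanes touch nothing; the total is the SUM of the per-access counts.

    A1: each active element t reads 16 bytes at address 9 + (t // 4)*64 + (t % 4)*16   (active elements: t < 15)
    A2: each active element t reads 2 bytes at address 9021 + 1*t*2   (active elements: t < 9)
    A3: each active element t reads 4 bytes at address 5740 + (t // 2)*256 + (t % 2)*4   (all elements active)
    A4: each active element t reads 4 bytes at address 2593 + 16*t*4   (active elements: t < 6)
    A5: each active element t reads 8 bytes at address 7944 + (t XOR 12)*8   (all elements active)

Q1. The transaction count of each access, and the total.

A1: 2 transactions
A2: 1 transaction
A3: 8 transactions
A4: 3 transactions
A5: 2 transactions

Answer: 2,1,8,3,2; total 16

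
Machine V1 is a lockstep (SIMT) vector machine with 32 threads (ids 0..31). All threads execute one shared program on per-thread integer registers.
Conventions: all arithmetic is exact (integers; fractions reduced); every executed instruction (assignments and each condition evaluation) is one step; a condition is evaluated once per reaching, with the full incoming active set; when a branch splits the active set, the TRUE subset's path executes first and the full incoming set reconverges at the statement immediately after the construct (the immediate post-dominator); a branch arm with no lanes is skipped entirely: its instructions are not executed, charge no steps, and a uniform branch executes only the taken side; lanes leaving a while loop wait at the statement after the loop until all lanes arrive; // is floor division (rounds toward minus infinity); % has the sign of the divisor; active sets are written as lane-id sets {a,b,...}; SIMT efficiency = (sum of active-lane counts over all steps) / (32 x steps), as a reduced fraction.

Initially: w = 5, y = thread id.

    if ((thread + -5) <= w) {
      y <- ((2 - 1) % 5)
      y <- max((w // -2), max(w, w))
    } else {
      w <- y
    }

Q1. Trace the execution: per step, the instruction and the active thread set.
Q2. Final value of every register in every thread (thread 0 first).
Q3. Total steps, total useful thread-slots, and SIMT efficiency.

step 0: eval ((thread + -5) <= w)    {0,1,2,3,4,5,6,7,8,9,10,11,12,13,14,15,16,17,18,19,20,21,22,23,24,25,26,27,28,29,30,31}
step 1: y <- ((2 - 1) % 5)           {0,1,2,3,4,5,6,7,8,9,10}
step 2: y <- max((w // -2), max(w, w)) {0,1,2,3,4,5,6,7,8,9,10}
step 3: w <- y                       {11,12,13,14,15,16,17,18,19,20,21,22,23,24,25,26,27,28,29,30,31}

Answer: 4 steps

w: 5,5,5,5,5,5,5,5,5,5,5,11,12,13,14,15,16,17,18,19,20,21,22,23,24,25,26,27,28,29,30,31
y: 5,5,5,5,5,5,5,5,5,5,5,11,12,13,14,15,16,17,18,19,20,21,22,23,24,25,26,27,28,29,30,31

steps = 4; useful = 75; efficiency = 75/128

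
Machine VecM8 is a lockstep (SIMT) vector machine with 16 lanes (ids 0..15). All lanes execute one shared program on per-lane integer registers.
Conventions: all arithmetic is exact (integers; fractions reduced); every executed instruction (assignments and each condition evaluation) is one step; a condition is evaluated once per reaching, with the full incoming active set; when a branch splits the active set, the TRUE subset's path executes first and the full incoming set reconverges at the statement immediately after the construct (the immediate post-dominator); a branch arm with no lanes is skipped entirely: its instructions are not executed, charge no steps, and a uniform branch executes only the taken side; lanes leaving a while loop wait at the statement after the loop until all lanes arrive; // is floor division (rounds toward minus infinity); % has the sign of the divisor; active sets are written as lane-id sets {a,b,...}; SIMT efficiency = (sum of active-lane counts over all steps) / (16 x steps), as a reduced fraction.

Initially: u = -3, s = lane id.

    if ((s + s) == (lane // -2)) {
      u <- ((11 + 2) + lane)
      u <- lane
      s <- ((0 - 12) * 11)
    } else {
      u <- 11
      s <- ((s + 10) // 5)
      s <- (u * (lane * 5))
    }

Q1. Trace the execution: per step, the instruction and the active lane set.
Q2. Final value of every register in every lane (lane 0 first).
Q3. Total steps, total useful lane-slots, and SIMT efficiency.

step 0: eval ((s + s) == (lane // -2)) {0,1,2,3,4,5,6,7,8,9,10,11,12,13,14,15}
step 1: u <- ((11 + 2) + lane)       {0}
step 2: u <- lane                    {0}
step 3: s <- ((0 - 12) * 11)         {0}
step 4: u <- 11                      {1,2,3,4,5,6,7,8,9,10,11,12,13,14,15}
step 5: s <- ((s + 10) // 5)         {1,2,3,4,5,6,7,8,9,10,11,12,13,14,15}
step 6: s <- (u * (lane * 5))        {1,2,3,4,5,6,7,8,9,10,11,12,13,14,15}

Answer: 7 steps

u: 0,11,11,11,11,11,11,11,11,11,11,11,11,11,11,11
s: -132,55,110,165,220,275,330,385,440,495,550,605,660,715,770,825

steps = 7; useful = 64; efficiency = 64/112 = 4/7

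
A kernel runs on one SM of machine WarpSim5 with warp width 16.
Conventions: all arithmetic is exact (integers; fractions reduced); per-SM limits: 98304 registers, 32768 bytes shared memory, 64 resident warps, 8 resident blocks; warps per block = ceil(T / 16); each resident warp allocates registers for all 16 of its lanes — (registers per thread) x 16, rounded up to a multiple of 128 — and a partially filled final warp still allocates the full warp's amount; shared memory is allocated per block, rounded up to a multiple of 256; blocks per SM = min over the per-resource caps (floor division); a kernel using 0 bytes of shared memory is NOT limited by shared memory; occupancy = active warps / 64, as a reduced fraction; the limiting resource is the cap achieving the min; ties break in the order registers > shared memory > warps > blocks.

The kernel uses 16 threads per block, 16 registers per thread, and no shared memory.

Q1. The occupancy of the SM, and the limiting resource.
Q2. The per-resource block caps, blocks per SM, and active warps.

Answer: occupancy 1/8, limited by blocks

registers: 384 blocks
shared memory: no limit (kernel uses none)
warps: 64 blocks
blocks: 8 blocks

Answer: 8 blocks, 8 active warps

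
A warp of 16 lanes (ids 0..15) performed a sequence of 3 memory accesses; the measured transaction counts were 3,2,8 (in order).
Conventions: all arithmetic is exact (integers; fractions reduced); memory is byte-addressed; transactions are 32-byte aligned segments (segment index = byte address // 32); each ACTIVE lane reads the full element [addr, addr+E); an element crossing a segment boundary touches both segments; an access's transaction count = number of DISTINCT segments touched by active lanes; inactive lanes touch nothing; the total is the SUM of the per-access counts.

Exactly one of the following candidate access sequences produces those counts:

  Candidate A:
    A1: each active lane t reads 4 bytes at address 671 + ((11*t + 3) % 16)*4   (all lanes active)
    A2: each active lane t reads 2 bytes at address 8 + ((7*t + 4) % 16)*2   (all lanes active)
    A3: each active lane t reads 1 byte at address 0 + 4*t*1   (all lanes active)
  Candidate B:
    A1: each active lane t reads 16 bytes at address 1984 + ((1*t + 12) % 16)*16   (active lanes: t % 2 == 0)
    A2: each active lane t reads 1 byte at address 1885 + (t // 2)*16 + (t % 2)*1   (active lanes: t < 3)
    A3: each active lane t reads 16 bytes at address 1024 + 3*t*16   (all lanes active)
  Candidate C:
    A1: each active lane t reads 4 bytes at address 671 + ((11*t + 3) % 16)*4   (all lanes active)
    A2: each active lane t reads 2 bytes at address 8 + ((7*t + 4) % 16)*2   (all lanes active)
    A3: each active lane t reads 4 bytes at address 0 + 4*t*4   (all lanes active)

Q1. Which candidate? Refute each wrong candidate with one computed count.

A: A3 gives 2 transactions, not 8
B: A1 gives 8 transactions, not 3
C: all counts match (3,2,8)

Answer: C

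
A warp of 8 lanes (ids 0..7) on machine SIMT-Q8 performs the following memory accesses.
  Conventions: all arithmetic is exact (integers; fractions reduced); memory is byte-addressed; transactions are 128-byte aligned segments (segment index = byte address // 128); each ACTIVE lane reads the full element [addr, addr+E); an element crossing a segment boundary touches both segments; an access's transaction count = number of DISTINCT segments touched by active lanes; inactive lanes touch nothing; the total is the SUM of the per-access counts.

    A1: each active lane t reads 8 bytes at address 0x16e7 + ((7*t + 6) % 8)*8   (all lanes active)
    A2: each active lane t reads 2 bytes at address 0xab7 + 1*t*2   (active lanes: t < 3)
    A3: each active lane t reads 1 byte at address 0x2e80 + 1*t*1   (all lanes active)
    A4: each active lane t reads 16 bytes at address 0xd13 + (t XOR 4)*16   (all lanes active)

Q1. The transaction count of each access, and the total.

A1: 2 transactions
A2: 1 transaction
A3: 1 transaction
A4: 2 transactions

Answer: 2,1,1,2; total 6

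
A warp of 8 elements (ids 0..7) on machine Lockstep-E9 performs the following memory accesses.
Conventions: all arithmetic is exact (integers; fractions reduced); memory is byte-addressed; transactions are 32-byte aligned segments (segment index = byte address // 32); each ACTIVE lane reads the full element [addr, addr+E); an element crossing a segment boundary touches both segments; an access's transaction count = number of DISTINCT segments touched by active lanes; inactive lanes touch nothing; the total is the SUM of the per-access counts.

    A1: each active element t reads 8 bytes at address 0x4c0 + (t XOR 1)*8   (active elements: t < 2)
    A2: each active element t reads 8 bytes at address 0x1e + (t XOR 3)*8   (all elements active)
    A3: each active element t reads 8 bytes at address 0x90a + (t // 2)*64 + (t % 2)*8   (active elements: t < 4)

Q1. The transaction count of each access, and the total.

A1: 1 transaction
A2: 3 transactions
A3: 2 transactions

Answer: 1,3,2; total 6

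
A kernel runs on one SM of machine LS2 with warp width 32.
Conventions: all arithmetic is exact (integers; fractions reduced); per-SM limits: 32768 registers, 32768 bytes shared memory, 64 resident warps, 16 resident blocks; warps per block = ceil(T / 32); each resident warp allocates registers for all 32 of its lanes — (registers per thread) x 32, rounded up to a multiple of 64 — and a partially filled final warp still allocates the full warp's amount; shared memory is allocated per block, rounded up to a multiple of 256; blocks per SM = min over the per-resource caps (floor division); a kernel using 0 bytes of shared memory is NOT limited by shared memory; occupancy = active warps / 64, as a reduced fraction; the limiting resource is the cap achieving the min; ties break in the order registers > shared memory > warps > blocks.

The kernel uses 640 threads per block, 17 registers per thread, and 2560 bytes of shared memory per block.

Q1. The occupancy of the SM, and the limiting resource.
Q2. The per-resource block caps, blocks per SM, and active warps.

Answer: occupancy 5/8, limited by registers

registers: 2 blocks
shared memory: 12 blocks
warps: 3 blocks
blocks: 16 blocks

Answer: 2 blocks, 40 active warps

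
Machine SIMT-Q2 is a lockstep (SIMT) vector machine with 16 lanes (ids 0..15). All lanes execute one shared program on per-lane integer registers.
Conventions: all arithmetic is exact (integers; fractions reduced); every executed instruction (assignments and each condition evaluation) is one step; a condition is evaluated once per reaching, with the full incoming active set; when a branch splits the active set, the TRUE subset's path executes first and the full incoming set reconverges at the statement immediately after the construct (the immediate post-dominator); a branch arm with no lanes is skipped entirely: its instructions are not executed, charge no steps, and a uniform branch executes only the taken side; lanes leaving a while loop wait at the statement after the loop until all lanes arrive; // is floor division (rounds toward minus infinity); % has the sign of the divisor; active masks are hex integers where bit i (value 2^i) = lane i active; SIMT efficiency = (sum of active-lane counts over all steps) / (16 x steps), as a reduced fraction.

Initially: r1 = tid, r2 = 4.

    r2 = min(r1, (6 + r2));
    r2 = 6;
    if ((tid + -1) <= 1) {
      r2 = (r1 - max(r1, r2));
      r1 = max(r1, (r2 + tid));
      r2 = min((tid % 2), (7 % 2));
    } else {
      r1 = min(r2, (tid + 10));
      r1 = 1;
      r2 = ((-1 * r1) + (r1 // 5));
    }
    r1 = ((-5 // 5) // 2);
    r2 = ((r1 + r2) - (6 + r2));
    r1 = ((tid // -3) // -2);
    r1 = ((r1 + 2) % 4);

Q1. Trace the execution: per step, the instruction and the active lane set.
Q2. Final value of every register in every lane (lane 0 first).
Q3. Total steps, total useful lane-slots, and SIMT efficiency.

step 0: r2 <- min(r1, (6 + r2))      0xffff
step 1: r2 <- 6                      0xffff
step 2: eval ((tid + -1) <= 1)       0xffff
step 3: r2 <- (r1 - max(r1, r2))     0x0007
step 4: r1 <- max(r1, (r2 + tid))    0x0007
step 5: r2 <- min((tid % 2), (7 % 2)) 0x0007
step 6: r1 <- min(r2, (tid + 10))    0xfff8
step 7: r1 <- 1                      0xfff8
step 8: r2 <- ((-1 * r1) + (r1 // 5)) 0xfff8
step 9: r1 <- ((-5 // 5) // 2)       0xffff
step 10: r2 <- ((r1 + r2) - (6 + r2)) 0xffff
step 11: r1 <- ((tid // -3) // -2)    0xffff
step 12: r1 <- ((r1 + 2) % 4)         0xffff

Answer: 13 steps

r1: 2,2,2,2,3,3,3,3,3,3,0,0,0,0,0,0
r2: -7,-7,-7,-7,-7,-7,-7,-7,-7,-7,-7,-7,-7,-7,-7,-7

steps = 13; useful = 160; efficiency = 160/208 = 10/13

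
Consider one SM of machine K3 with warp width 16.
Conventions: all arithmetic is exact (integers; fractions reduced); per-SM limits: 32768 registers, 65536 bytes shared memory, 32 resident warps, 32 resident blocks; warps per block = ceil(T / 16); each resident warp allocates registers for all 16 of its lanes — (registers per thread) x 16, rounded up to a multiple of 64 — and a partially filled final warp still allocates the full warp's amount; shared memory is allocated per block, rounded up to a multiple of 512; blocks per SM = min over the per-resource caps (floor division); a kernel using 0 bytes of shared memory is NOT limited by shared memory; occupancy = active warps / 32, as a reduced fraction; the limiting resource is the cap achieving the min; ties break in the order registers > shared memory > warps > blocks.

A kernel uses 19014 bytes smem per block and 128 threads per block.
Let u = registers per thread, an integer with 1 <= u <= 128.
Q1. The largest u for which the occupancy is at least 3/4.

Answer: u = 84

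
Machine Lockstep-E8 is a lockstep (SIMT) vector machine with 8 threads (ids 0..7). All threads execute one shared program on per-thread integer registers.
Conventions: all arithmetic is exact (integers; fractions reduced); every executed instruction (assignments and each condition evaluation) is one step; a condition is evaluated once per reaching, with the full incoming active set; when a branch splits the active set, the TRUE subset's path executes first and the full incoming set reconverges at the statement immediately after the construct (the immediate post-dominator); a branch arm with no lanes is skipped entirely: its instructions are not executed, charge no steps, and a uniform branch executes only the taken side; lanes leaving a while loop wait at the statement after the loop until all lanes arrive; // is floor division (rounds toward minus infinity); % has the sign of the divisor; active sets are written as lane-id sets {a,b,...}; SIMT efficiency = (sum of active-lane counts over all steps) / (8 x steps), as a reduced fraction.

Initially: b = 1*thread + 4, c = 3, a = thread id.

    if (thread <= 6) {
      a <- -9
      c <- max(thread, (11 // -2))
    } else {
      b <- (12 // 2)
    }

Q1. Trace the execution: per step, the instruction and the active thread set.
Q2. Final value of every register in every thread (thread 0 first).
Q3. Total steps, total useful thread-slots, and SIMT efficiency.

step 0: eval (thread <= 6)           {0,1,2,3,4,5,6,7}
step 1: a <- -9                      {0,1,2,3,4,5,6}
step 2: c <- max(thread, (11 // -2)) {0,1,2,3,4,5,6}
step 3: b <- (12 // 2)               {7}

Answer: 4 steps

b: 4,5,6,7,8,9,10,6
c: 0,1,2,3,4,5,6,3
a: -9,-9,-9,-9,-9,-9,-9,7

steps = 4; useful = 23; efficiency = 23/32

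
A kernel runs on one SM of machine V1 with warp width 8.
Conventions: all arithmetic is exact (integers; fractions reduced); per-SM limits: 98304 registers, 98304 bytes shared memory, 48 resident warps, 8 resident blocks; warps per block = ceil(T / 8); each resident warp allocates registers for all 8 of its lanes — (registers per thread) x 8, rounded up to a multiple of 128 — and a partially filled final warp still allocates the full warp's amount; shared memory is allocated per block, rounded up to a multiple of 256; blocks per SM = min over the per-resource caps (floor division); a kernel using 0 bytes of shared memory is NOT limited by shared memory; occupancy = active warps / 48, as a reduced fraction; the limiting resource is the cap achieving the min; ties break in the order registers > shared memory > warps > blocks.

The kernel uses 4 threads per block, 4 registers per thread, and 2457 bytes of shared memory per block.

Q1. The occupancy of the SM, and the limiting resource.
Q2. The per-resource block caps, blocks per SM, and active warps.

Answer: occupancy 1/6, limited by blocks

registers: 768 blocks
shared memory: 38 blocks
warps: 48 blocks
blocks: 8 blocks

Answer: 8 blocks, 8 active warps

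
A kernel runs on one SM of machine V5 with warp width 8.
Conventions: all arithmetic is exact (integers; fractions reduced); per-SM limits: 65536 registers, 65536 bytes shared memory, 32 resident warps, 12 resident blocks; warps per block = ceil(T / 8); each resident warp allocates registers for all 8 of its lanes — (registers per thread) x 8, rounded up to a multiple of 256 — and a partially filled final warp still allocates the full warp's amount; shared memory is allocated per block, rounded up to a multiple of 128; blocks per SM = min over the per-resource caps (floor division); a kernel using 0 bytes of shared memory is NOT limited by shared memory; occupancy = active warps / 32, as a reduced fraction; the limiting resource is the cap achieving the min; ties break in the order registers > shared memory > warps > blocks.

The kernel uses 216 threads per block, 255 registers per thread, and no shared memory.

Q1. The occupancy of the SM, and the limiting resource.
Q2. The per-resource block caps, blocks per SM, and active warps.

Answer: occupancy 27/32, limited by registers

registers: 1 block
shared memory: no limit (kernel uses none)
warps: 1 block
blocks: 12 blocks

Answer: 1 block, 27 active warps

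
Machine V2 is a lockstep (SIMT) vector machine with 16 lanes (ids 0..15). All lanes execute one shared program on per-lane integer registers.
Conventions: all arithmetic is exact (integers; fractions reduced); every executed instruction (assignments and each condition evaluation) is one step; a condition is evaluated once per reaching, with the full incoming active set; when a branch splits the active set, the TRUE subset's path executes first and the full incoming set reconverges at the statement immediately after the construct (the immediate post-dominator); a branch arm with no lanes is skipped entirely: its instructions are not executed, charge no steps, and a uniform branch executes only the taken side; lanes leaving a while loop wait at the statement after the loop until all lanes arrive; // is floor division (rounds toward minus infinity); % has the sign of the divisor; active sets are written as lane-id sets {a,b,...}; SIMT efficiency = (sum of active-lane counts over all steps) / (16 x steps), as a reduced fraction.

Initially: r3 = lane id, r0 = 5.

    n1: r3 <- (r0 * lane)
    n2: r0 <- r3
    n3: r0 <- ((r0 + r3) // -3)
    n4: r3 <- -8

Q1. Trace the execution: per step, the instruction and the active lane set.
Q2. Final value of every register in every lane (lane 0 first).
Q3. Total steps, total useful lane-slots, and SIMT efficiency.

step 0: r3 <- (r0 * lane)            {0,1,2,3,4,5,6,7,8,9,10,11,12,13,14,15}
step 1: r0 <- r3                     {0,1,2,3,4,5,6,7,8,9,10,11,12,13,14,15}
step 2: r0 <- ((r0 + r3) // -3)      {0,1,2,3,4,5,6,7,8,9,10,11,12,13,14,15}
step 3: r3 <- -8                     {0,1,2,3,4,5,6,7,8,9,10,11,12,13,14,15}

Answer: 4 steps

r3: -8,-8,-8,-8,-8,-8,-8,-8,-8,-8,-8,-8,-8,-8,-8,-8
r0: 0,-4,-7,-10,-14,-17,-20,-24,-27,-30,-34,-37,-40,-44,-47,-50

steps = 4; useful = 64; efficiency = 64/64 = 1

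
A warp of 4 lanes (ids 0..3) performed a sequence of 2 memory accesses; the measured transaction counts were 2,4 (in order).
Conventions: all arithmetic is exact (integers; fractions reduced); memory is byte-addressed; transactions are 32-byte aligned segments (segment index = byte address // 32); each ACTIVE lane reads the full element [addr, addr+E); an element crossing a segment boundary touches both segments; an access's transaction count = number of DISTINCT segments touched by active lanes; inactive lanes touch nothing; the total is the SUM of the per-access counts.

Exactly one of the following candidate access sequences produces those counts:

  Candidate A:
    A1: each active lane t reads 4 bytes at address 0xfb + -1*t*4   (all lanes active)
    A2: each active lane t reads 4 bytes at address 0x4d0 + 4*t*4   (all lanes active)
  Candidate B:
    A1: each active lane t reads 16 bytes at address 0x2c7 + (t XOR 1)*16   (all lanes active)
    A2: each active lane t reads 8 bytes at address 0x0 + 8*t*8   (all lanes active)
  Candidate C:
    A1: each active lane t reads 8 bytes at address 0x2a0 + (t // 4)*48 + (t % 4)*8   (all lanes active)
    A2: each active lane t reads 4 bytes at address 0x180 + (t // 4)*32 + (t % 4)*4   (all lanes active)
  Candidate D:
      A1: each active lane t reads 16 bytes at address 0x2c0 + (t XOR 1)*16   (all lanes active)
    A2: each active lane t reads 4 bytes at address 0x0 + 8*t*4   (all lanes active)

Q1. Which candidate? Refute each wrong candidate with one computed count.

A: A1 gives 1 transaction, not 2
B: A1 gives 3 transactions, not 2
C: A1 gives 1 transaction, not 2
D: all counts match (2,4)

Answer: D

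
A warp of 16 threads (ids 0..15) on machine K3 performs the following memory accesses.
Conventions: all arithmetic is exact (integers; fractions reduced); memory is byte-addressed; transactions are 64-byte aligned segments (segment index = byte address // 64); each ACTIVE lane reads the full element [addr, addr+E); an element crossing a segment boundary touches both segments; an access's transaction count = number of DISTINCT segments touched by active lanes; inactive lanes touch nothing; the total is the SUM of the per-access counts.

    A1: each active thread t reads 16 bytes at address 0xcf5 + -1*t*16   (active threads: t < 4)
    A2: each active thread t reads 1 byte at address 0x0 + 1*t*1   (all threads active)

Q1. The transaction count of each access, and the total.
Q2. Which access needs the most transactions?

A1: 2 transactions
A2: 1 transaction

Answer: 2,1; total 3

Answer: A1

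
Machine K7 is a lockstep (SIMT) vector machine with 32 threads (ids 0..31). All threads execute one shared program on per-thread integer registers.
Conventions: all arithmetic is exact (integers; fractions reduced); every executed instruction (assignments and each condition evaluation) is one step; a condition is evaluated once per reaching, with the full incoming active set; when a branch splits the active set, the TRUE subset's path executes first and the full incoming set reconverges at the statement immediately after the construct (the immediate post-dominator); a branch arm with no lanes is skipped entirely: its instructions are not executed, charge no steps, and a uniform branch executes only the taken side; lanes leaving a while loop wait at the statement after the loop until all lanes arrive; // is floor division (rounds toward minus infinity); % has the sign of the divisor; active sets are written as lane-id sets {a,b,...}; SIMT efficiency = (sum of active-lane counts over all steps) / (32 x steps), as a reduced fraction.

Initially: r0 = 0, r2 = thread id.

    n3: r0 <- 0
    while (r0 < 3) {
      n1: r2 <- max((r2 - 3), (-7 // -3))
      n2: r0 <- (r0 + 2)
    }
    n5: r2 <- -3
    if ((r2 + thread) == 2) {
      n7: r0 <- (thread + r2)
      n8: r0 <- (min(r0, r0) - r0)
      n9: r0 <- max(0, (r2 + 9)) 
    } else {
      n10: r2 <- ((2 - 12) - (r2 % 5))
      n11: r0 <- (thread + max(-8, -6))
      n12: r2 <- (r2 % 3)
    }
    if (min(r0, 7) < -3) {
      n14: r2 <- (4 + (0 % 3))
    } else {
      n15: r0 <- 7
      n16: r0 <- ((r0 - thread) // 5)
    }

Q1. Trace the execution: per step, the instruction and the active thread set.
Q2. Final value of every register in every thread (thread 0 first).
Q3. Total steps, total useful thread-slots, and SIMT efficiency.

step 0: r0 <- 0                      {0,1,2,3,4,5,6,7,8,9,10,11,12,13,14,15,16,17,18,19,20,21,22,23,24,25,26,27,28,29,30,31}
step 1: eval (r0 < 3)                {0,1,2,3,4,5,6,7,8,9,10,11,12,13,14,15,16,17,18,19,20,21,22,23,24,25,26,27,28,29,30,31}
step 2: r2 <- max((r2 - 3), (-7 // -3)) {0,1,2,3,4,5,6,7,8,9,10,11,12,13,14,15,16,17,18,19,20,21,22,23,24,25,26,27,28,29,30,31}
step 3: r0 <- (r0 + 2)               {0,1,2,3,4,5,6,7,8,9,10,11,12,13,14,15,16,17,18,19,20,21,22,23,24,25,26,27,28,29,30,31}
step 4: eval (r0 < 3)                {0,1,2,3,4,5,6,7,8,9,10,11,12,13,14,15,16,17,18,19,20,21,22,23,24,25,26,27,28,29,30,31}
step 5: r2 <- max((r2 - 3), (-7 // -3)) {0,1,2,3,4,5,6,7,8,9,10,11,12,13,14,15,16,17,18,19,20,21,22,23,24,25,26,27,28,29,30,31}
step 6: r0 <- (r0 + 2)               {0,1,2,3,4,5,6,7,8,9,10,11,12,13,14,15,16,17,18,19,20,21,22,23,24,25,26,27,28,29,30,31}
step 7: eval (r0 < 3)                {0,1,2,3,4,5,6,7,8,9,10,11,12,13,14,15,16,17,18,19,20,21,22,23,24,25,26,27,28,29,30,31}
step 8: r2 <- -3                     {0,1,2,3,4,5,6,7,8,9,10,11,12,13,14,15,16,17,18,19,20,21,22,23,24,25,26,27,28,29,30,31}
step 9: eval ((r2 + thread) == 2)    {0,1,2,3,4,5,6,7,8,9,10,11,12,13,14,15,16,17,18,19,20,21,22,23,24,25,26,27,28,29,30,31}
step 10: r0 <- (thread + r2)          {5}
step 11: r0 <- (min(r0, r0) - r0)     {5}
step 12: r0 <- max(0, (r2 + 9))       {5}
step 13: r2 <- ((2 - 12) - (r2 % 5))  {0,1,2,3,4,6,7,8,9,10,11,12,13,14,15,16,17,18,19,20,21,22,23,24,25,26,27,28,29,30,31}
step 14: r0 <- (thread + max(-8, -6)) {0,1,2,3,4,6,7,8,9,10,11,12,13,14,15,16,17,18,19,20,21,22,23,24,25,26,27,28,29,30,31}
step 15: r2 <- (r2 % 3)               {0,1,2,3,4,6,7,8,9,10,11,12,13,14,15,16,17,18,19,20,21,22,23,24,25,26,27,28,29,30,31}
step 16: eval (min(r0, 7) < -3)       {0,1,2,3,4,5,6,7,8,9,10,11,12,13,14,15,16,17,18,19,20,21,22,23,24,25,26,27,28,29,30,31}
step 17: r2 <- (4 + (0 % 3))          {0,1,2}
step 18: r0 <- 7                      {3,4,5,6,7,8,9,10,11,12,13,14,15,16,17,18,19,20,21,22,23,24,25,26,27,28,29,30,31}
step 19: r0 <- ((r0 - thread) // 5)   {3,4,5,6,7,8,9,10,11,12,13,14,15,16,17,18,19,20,21,22,23,24,25,26,27,28,29,30,31}

Answer: 20 steps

r0: -6,-5,-4,0,0,0,0,0,-1,-1,-1,-1,-1,-2,-2,-2,-2,-2,-3,-3,-3,-3,-3,-4,-4,-4,-4,-4,-5,-5,-5,-5
r2: 4,4,4,0,0,-3,0,0,0,0,0,0,0,0,0,0,0,0,0,0,0,0,0,0,0,0,0,0,0,0,0,0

steps = 20; useful = 509; efficiency = 509/640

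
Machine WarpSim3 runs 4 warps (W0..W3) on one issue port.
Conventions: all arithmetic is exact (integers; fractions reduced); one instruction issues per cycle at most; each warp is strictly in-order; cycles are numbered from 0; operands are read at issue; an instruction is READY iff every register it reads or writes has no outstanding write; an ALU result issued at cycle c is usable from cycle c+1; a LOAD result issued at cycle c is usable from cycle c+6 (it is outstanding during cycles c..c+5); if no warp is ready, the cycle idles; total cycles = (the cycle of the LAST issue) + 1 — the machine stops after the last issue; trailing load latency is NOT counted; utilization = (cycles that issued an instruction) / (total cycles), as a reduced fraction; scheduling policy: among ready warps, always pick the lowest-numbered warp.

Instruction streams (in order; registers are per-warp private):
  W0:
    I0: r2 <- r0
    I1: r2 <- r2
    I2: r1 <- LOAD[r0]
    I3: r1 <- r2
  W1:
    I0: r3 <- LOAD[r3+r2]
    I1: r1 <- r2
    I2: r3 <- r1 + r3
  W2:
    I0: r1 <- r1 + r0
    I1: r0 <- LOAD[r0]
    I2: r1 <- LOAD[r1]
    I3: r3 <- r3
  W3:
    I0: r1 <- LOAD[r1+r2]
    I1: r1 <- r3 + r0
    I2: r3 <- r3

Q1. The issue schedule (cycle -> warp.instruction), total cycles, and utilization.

cycle 0: W0.I0
cycle 1: W0.I1
cycle 2: W0.I2
cycle 3: W1.I0
cycle 4: W1.I1
cycle 5: W2.I0
cycle 6: W2.I1
cycle 7: W2.I2
cycle 8: W0.I3
cycle 9: W1.I2
cycle 10: W2.I3
cycle 11: W3.I0
cycle 12: idle
cycle 13: idle
cycle 14: idle
cycle 15: idle
cycle 16: idle
cycle 17: W3.I1
cycle 18: W3.I2

Answer: 19 cycles, utilization 14/19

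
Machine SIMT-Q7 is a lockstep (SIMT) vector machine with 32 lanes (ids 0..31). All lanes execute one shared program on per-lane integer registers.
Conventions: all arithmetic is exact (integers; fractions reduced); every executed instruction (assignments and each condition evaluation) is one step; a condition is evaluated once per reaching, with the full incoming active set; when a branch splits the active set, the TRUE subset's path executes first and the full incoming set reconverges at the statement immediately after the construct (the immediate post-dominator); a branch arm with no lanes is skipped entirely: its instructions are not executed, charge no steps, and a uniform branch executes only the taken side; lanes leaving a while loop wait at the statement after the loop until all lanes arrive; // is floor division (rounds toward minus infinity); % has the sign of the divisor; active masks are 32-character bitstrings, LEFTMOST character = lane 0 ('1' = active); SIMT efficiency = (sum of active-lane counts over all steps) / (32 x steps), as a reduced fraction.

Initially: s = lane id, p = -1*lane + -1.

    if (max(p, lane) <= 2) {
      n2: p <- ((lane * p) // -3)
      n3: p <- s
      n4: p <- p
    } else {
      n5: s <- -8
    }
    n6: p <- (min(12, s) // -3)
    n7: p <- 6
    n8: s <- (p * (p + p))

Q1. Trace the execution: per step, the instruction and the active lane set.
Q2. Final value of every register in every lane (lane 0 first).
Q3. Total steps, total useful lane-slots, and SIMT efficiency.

step 0: eval (max(p, lane) <= 2)     11111111111111111111111111111111
step 1: p <- ((lane * p) // -3)      11100000000000000000000000000000
step 2: p <- s                       11100000000000000000000000000000
step 3: p <- p                       11100000000000000000000000000000
step 4: s <- -8                      00011111111111111111111111111111
step 5: p <- (min(12, s) // -3)      11111111111111111111111111111111
step 6: p <- 6                       11111111111111111111111111111111
step 7: s <- (p * (p + p))           11111111111111111111111111111111

Answer: 8 steps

s: 72,72,72,72,72,72,72,72,72,72,72,72,72,72,72,72,72,72,72,72,72,72,72,72,72,72,72,72,72,72,72,72
p: 6,6,6,6,6,6,6,6,6,6,6,6,6,6,6,6,6,6,6,6,6,6,6,6,6,6,6,6,6,6,6,6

steps = 8; useful = 166; efficiency = 166/256 = 83/128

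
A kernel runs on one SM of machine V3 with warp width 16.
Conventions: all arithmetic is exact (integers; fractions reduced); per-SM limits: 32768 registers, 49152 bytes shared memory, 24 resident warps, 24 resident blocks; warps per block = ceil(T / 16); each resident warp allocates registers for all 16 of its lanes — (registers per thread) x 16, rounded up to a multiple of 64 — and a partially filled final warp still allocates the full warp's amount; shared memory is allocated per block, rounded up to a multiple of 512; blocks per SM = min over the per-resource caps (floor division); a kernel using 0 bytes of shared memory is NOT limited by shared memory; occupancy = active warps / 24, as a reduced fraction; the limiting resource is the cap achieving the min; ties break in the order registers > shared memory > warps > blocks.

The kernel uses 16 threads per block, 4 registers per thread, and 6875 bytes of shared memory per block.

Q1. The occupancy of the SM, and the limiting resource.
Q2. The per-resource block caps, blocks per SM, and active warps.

Answer: occupancy 1/4, limited by shared memory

registers: 512 blocks
shared memory: 6 blocks
warps: 24 blocks
blocks: 24 blocks

Answer: 6 blocks, 6 active warps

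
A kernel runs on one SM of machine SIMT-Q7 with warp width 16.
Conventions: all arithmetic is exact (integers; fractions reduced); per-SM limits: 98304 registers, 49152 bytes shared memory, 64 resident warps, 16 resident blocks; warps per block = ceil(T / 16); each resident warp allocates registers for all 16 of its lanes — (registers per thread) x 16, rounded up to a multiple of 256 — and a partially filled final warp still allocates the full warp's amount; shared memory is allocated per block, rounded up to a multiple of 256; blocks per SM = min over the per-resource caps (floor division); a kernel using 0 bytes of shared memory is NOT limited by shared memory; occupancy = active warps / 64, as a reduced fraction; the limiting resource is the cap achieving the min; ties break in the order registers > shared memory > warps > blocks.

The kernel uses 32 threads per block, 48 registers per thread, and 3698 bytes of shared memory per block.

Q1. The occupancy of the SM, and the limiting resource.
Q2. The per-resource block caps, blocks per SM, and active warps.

Answer: occupancy 3/8, limited by shared memory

registers: 64 blocks
shared memory: 12 blocks
warps: 32 blocks
blocks: 16 blocks

Answer: 12 blocks, 24 active warps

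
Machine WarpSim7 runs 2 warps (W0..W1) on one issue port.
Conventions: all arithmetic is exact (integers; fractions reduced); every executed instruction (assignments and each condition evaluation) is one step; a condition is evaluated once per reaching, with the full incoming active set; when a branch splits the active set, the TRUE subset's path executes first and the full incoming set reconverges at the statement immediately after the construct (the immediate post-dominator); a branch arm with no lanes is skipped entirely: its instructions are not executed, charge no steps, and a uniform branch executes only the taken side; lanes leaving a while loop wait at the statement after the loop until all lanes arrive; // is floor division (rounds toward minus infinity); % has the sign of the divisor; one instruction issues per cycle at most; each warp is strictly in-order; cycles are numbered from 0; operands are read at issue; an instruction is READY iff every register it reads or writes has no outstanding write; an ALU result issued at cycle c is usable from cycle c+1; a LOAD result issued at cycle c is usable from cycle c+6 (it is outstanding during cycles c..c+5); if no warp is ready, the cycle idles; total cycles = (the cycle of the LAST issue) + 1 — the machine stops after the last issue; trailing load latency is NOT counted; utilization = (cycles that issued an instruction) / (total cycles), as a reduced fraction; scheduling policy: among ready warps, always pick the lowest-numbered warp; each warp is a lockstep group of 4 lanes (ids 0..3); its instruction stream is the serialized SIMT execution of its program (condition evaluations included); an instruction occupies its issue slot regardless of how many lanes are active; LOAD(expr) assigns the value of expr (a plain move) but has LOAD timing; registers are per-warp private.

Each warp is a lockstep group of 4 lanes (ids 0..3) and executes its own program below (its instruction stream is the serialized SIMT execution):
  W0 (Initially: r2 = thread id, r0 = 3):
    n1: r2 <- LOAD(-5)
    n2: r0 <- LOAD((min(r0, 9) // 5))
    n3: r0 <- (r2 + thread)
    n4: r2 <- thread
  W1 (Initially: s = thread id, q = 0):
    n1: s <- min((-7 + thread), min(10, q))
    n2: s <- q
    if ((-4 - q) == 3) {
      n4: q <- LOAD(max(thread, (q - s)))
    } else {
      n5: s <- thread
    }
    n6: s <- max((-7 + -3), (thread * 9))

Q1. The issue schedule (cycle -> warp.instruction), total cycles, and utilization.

cycle 0: W0.I0
cycle 1: W0.I1
cycle 2: W1.I0
cycle 3: W1.I1
cycle 4: W1.I2
cycle 5: W1.I3
cycle 6: W1.I4
cycle 7: W0.I2
cycle 8: W0.I3

Answer: 9 cycles, utilization 1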